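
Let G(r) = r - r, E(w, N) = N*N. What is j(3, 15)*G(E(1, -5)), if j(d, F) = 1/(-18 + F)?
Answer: 0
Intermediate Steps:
E(w, N) = N²
G(r) = 0
j(3, 15)*G(E(1, -5)) = 0/(-18 + 15) = 0/(-3) = -⅓*0 = 0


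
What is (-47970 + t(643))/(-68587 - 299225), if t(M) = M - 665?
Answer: 11998/91953 ≈ 0.13048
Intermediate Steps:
t(M) = -665 + M
(-47970 + t(643))/(-68587 - 299225) = (-47970 + (-665 + 643))/(-68587 - 299225) = (-47970 - 22)/(-367812) = -47992*(-1/367812) = 11998/91953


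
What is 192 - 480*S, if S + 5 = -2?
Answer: 3552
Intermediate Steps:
S = -7 (S = -5 - 2 = -7)
192 - 480*S = 192 - 480*(-7) = 192 + 3360 = 3552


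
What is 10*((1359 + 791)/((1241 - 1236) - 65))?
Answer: -1075/3 ≈ -358.33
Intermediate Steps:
10*((1359 + 791)/((1241 - 1236) - 65)) = 10*(2150/(5 - 65)) = 10*(2150/(-60)) = 10*(2150*(-1/60)) = 10*(-215/6) = -1075/3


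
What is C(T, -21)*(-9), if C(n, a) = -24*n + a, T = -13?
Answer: -2619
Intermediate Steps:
C(n, a) = a - 24*n
C(T, -21)*(-9) = (-21 - 24*(-13))*(-9) = (-21 + 312)*(-9) = 291*(-9) = -2619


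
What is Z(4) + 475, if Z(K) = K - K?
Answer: 475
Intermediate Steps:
Z(K) = 0
Z(4) + 475 = 0 + 475 = 475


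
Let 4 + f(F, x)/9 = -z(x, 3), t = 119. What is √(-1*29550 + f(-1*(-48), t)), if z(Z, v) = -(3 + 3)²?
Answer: I*√29262 ≈ 171.06*I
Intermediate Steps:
z(Z, v) = -36 (z(Z, v) = -1*6² = -1*36 = -36)
f(F, x) = 288 (f(F, x) = -36 + 9*(-1*(-36)) = -36 + 9*36 = -36 + 324 = 288)
√(-1*29550 + f(-1*(-48), t)) = √(-1*29550 + 288) = √(-29550 + 288) = √(-29262) = I*√29262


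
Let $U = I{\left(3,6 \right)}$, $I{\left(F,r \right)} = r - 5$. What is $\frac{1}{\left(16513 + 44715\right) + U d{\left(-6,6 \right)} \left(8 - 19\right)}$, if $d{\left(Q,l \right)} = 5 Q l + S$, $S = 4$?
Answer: $\frac{1}{63164} \approx 1.5832 \cdot 10^{-5}$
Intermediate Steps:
$I{\left(F,r \right)} = -5 + r$
$d{\left(Q,l \right)} = 4 + 5 Q l$ ($d{\left(Q,l \right)} = 5 Q l + 4 = 4 + 5 Q l$)
$U = 1$ ($U = -5 + 6 = 1$)
$\frac{1}{\left(16513 + 44715\right) + U d{\left(-6,6 \right)} \left(8 - 19\right)} = \frac{1}{\left(16513 + 44715\right) + 1 \left(4 + 5 \left(-6\right) 6\right) \left(8 - 19\right)} = \frac{1}{61228 + 1 \left(4 - 180\right) \left(8 - 19\right)} = \frac{1}{61228 + 1 \left(-176\right) \left(-11\right)} = \frac{1}{61228 - -1936} = \frac{1}{61228 + 1936} = \frac{1}{63164}$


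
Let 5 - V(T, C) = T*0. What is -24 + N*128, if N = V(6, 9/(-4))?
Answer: 616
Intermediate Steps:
V(T, C) = 5 (V(T, C) = 5 - T*0 = 5 - 1*0 = 5 + 0 = 5)
N = 5
-24 + N*128 = -24 + 5*128 = -24 + 640 = 616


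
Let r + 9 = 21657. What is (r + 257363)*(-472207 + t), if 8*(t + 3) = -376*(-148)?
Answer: -129810983794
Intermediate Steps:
r = 21648 (r = -9 + 21657 = 21648)
t = 6953 (t = -3 + (-376*(-148))/8 = -3 + (⅛)*55648 = -3 + 6956 = 6953)
(r + 257363)*(-472207 + t) = (21648 + 257363)*(-472207 + 6953) = 279011*(-465254) = -129810983794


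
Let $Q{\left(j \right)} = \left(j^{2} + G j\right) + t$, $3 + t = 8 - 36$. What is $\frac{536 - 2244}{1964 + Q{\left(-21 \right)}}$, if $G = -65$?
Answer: $- \frac{1708}{3739} \approx -0.45681$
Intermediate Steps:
$t = -31$ ($t = -3 + \left(8 - 36\right) = -3 - 28 = -31$)
$Q{\left(j \right)} = -31 + j^{2} - 65 j$ ($Q{\left(j \right)} = \left(j^{2} - 65 j\right) - 31 = -31 + j^{2} - 65 j$)
$\frac{536 - 2244}{1964 + Q{\left(-21 \right)}} = \frac{536 - 2244}{1964 - \left(-1334 - 441\right)} = - \frac{1708}{1964 + \left(-31 + 441 + 1365\right)} = - \frac{1708}{1964 + 1775} = - \frac{1708}{3739}$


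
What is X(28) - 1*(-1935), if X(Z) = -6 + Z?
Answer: 1957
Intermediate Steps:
X(28) - 1*(-1935) = (-6 + 28) - 1*(-1935) = 22 + 1935 = 1957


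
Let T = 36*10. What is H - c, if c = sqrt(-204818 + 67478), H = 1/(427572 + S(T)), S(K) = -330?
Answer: 1/427242 - 6*I*sqrt(3815) ≈ 2.3406e-6 - 370.59*I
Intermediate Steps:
T = 360
H = 1/427242 (H = 1/(427572 - 330) = 1/427242 ≈ 2.3406e-6)
c = 6*I*sqrt(3815) (c = sqrt(-137340) = 6*I*sqrt(3815) ≈ 370.59*I)
H - c = 1/427242 - 6*I*sqrt(3815)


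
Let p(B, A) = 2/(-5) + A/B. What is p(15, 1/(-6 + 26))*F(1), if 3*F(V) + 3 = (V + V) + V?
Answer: 0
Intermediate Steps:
F(V) = -1 + V (F(V) = -1 + ((V + V) + V)/3 = -1 + (2*V + V)/3 = -1 + (3*V)/3 = -1 + V)
p(B, A) = -⅖ + A/B (p(B, A) = 2*(-⅕) + A/B = -⅖ + A/B)
p(15, 1/(-6 + 26))*F(1) = (-⅖ + 1/((-6 + 26)*15))*(-1 + 1) = (-⅖ + (1/15)/20)*0 = (-⅖ + (1/20)*(1/15))*0 = (-⅖ + 1/300)*0 = -119/300*0 = 0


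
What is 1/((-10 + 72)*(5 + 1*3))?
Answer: 1/496 ≈ 0.0020161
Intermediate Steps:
1/((-10 + 72)*(5 + 1*3)) = 1/(62*(5 + 3)) = 1/(62*8) = 1/496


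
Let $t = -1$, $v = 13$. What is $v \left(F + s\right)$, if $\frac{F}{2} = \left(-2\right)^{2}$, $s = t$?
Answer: $91$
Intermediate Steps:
$s = -1$
$F = 8$ ($F = 2 \left(-2\right)^{2} = 2 \cdot 4 = 8$)
$v \left(F + s\right) = 13 \left(8 - 1\right) = 13 \cdot 7 = 91$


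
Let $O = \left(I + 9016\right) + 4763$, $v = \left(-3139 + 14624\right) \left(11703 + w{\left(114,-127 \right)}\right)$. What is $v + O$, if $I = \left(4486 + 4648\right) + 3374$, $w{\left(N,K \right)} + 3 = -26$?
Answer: $134102177$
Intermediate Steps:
$w{\left(N,K \right)} = -29$ ($w{\left(N,K \right)} = -3 - 26 = -29$)
$I = 12508$ ($I = 9134 + 3374 = 12508$)
$v = 134075890$ ($v = \left(-3139 + 14624\right) \left(11703 - 29\right) = 11485 \cdot 11674 = 134075890$)
$O = 26287$ ($O = \left(12508 + 9016\right) + 4763 = 21524 + 4763 = 26287$)
$v + O = 134075890 + 26287 = 134102177$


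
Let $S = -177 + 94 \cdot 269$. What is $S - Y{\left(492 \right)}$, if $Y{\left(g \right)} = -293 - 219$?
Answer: $25621$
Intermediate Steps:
$Y{\left(g \right)} = -512$ ($Y{\left(g \right)} = -293 - 219 = -512$)
$S = 25109$ ($S = -177 + 25286 = 25109$)
$S - Y{\left(492 \right)} = 25109 - -512 = 25109 + 512 = 25621$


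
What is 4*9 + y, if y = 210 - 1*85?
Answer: 161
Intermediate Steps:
y = 125 (y = 210 - 85 = 125)
4*9 + y = 4*9 + 125 = 36 + 125 = 161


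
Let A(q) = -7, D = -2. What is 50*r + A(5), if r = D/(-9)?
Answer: 37/9 ≈ 4.1111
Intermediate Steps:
r = 2/9 (r = -2/(-9) = -2*(-⅑) = 2/9 ≈ 0.22222)
50*r + A(5) = 50*(2/9) - 7 = 100/9 - 7 = 37/9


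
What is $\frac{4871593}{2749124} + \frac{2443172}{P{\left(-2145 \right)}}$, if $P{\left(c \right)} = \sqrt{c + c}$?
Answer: $\frac{4871593}{2749124} - \frac{1221586 i \sqrt{4290}}{2145} \approx 1.7721 - 37301.0 i$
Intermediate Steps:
$P{\left(c \right)} = \sqrt{2} \sqrt{c}$ ($P{\left(c \right)} = \sqrt{2 c} = \sqrt{2} \sqrt{c}$)
$\frac{4871593}{2749124} + \frac{2443172}{P{\left(-2145 \right)}} = \frac{4871593}{2749124} + \frac{2443172}{\sqrt{2} \sqrt{-2145}} = 4871593 \cdot \frac{1}{2749124} + \frac{2443172}{\sqrt{2} i \sqrt{2145}} = \frac{4871593}{2749124} + \frac{2443172}{i \sqrt{4290}} = \frac{4871593}{2749124} + 2443172 \left(- \frac{i \sqrt{4290}}{4290}\right) = \frac{4871593}{2749124} - \frac{1221586 i \sqrt{4290}}{2145}$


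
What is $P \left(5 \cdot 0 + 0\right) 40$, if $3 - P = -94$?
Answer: $0$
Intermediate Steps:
$P = 97$ ($P = 3 - -94 = 3 + 94 = 97$)
$P \left(5 \cdot 0 + 0\right) 40 = 97 \left(5 \cdot 0 + 0\right) 40 = 97 \left(0 + 0\right) 40 = 97 \cdot 0 \cdot 40 = 0 \cdot 40 = 0$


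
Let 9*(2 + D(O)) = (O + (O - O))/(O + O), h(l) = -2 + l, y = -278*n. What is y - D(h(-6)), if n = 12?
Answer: -60013/18 ≈ -3334.1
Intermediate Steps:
y = -3336 (y = -278*12 = -3336)
D(O) = -35/18 (D(O) = -2 + ((O + (O - O))/(O + O))/9 = -2 + ((O + 0)/((2*O)))/9 = -2 + (O*(1/(2*O)))/9 = -2 + (⅑)*(½) = -2 + 1/18 = -35/18)
y - D(h(-6)) = -3336 - 1*(-35/18) = -3336 + 35/18 = -60013/18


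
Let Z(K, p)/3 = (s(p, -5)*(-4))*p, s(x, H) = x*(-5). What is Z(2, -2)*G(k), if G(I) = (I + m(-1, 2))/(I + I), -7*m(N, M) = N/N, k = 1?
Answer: 720/7 ≈ 102.86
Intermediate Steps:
m(N, M) = -1/7 (m(N, M) = -N/(7*N) = -1/7*1 = -1/7)
s(x, H) = -5*x
G(I) = (-1/7 + I)/(2*I) (G(I) = (I - 1/7)/(I + I) = (-1/7 + I)/((2*I)) = (-1/7 + I)*(1/(2*I)) = (-1/7 + I)/(2*I))
Z(K, p) = 60*p**2 (Z(K, p) = 3*((-5*p*(-4))*p) = 3*((20*p)*p) = 3*(20*p**2) = 60*p**2)
Z(2, -2)*G(k) = (60*(-2)**2)*((1/14)*(-1 + 7*1)/1) = (60*4)*((1/14)*1*(-1 + 7)) = 240*((1/14)*1*6) = 240*(3/7) = 720/7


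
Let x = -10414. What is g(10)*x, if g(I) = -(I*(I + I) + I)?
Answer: 2186940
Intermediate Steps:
g(I) = -I - 2*I² (g(I) = -(I*(2*I) + I) = -(2*I² + I) = -(I + 2*I²) = -I - 2*I²)
g(10)*x = -1*10*(1 + 2*10)*(-10414) = -1*10*(1 + 20)*(-10414) = -1*10*21*(-10414) = -210*(-10414) = 2186940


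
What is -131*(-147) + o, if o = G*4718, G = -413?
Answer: -1929277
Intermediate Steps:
o = -1948534 (o = -413*4718 = -1948534)
-131*(-147) + o = -131*(-147) - 1948534 = 19257 - 1948534 = -1929277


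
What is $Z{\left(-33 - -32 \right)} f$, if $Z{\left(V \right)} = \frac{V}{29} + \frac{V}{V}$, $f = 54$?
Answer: $\frac{1512}{29} \approx 52.138$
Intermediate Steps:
$Z{\left(V \right)} = 1 + \frac{V}{29}$ ($Z{\left(V \right)} = V \frac{1}{29} + 1 = \frac{V}{29} + 1 = 1 + \frac{V}{29}$)
$Z{\left(-33 - -32 \right)} f = \left(1 + \frac{-33 - -32}{29}\right) 54 = \left(1 + \frac{-33 + 32}{29}\right) 54 = \left(1 + \frac{1}{29} \left(-1\right)\right) 54 = \left(1 - \frac{1}{29}\right) 54 = \frac{28}{29} \cdot 54 = \frac{1512}{29}$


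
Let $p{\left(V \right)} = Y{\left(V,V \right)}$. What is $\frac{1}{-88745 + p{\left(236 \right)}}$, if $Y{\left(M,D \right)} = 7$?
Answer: $- \frac{1}{88738} \approx -1.1269 \cdot 10^{-5}$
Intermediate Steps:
$p{\left(V \right)} = 7$
$\frac{1}{-88745 + p{\left(236 \right)}} = \frac{1}{-88745 + 7} = \frac{1}{-88738} = - \frac{1}{88738}$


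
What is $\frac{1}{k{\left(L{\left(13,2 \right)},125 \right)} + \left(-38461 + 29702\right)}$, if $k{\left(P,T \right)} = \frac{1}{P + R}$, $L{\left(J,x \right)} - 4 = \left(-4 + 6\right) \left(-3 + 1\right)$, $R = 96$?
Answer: $- \frac{96}{840863} \approx -0.00011417$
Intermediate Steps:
$L{\left(J,x \right)} = 0$ ($L{\left(J,x \right)} = 4 + \left(-4 + 6\right) \left(-3 + 1\right) = 4 + 2 \left(-2\right) = 4 - 4 = 0$)
$k{\left(P,T \right)} = \frac{1}{96 + P}$ ($k{\left(P,T \right)} = \frac{1}{P + 96} = \frac{1}{96 + P}$)
$\frac{1}{k{\left(L{\left(13,2 \right)},125 \right)} + \left(-38461 + 29702\right)} = \frac{1}{\frac{1}{96 + 0} + \left(-38461 + 29702\right)} = \frac{1}{\frac{1}{96} - 8759} = \frac{1}{- \frac{840863}{96}} = - \frac{96}{840863}$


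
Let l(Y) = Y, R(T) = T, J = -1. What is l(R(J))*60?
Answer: -60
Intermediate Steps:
l(R(J))*60 = -1*60 = -60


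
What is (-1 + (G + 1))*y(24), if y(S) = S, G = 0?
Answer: 0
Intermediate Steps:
(-1 + (G + 1))*y(24) = (-1 + (0 + 1))*24 = (-1 + 1)*24 = 0*24 = 0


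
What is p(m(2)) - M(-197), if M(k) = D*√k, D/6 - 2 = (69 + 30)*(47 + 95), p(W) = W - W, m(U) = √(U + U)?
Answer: -84360*I*√197 ≈ -1.184e+6*I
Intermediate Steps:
m(U) = √2*√U (m(U) = √(2*U) = √2*√U)
p(W) = 0
D = 84360 (D = 12 + 6*((69 + 30)*(47 + 95)) = 12 + 6*(99*142) = 12 + 6*14058 = 12 + 84348 = 84360)
M(k) = 84360*√k
p(m(2)) - M(-197) = 0 - 84360*√(-197) = 0 - 84360*I*√197 = -84360*I*√197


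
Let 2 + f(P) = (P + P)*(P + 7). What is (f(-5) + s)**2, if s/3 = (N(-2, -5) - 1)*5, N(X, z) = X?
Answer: 4489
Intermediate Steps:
f(P) = -2 + 2*P*(7 + P) (f(P) = -2 + (P + P)*(P + 7) = -2 + (2*P)*(7 + P) = -2 + 2*P*(7 + P))
s = -45 (s = 3*((-2 - 1)*5) = 3*(-3*5) = 3*(-15) = -45)
(f(-5) + s)**2 = ((-2 + 2*(-5)**2 + 14*(-5)) - 45)**2 = ((-2 + 2*25 - 70) - 45)**2 = ((-2 + 50 - 70) - 45)**2 = (-22 - 45)**2 = (-67)**2 = 4489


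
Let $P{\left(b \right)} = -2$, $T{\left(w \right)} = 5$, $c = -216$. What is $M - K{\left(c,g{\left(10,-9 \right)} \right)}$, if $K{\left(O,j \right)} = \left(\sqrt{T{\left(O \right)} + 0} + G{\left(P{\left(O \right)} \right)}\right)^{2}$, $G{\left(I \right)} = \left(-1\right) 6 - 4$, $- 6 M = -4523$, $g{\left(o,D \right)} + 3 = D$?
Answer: $\frac{3893}{6} + 20 \sqrt{5} \approx 693.55$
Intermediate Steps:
$g{\left(o,D \right)} = -3 + D$
$M = \frac{4523}{6}$ ($M = \left(- \frac{1}{6}\right) \left(-4523\right) = \frac{4523}{6} \approx 753.83$)
$G{\left(I \right)} = -10$ ($G{\left(I \right)} = -6 - 4 = -10$)
$K{\left(O,j \right)} = \left(-10 + \sqrt{5}\right)^{2}$ ($K{\left(O,j \right)} = \left(\sqrt{5 + 0} - 10\right)^{2} = \left(\sqrt{5} - 10\right)^{2} = \left(-10 + \sqrt{5}\right)^{2}$)
$M - K{\left(c,g{\left(10,-9 \right)} \right)} = \frac{4523}{6} - \left(10 - \sqrt{5}\right)^{2}$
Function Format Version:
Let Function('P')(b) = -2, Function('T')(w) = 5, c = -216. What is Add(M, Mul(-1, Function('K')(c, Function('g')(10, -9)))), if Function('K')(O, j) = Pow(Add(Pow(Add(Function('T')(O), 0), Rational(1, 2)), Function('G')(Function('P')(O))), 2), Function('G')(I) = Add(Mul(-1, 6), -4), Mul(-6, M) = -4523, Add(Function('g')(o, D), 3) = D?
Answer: Add(Rational(3893, 6), Mul(20, Pow(5, Rational(1, 2)))) ≈ 693.55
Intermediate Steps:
Function('g')(o, D) = Add(-3, D)
M = Rational(4523, 6) (M = Mul(Rational(-1, 6), -4523) = Rational(4523, 6) ≈ 753.83)
Function('G')(I) = -10 (Function('G')(I) = Add(-6, -4) = -10)
Function('K')(O, j) = Pow(Add(-10, Pow(5, Rational(1, 2))), 2) (Function('K')(O, j) = Pow(Add(Pow(Add(5, 0), Rational(1, 2)), -10), 2) = Pow(Add(Pow(5, Rational(1, 2)), -10), 2) = Pow(Add(-10, Pow(5, Rational(1, 2))), 2))
Add(M, Mul(-1, Function('K')(c, Function('g')(10, -9)))) = Add(Rational(4523, 6), Mul(-1, Pow(Add(10, Mul(-1, Pow(5, Rational(1, 2)))), 2)))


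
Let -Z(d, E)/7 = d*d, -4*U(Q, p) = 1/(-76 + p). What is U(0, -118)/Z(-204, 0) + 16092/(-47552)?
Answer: -56839487279/167961177216 ≈ -0.33841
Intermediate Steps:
U(Q, p) = -1/(4*(-76 + p))
Z(d, E) = -7*d**2 (Z(d, E) = -7*d*d = -7*d**2)
U(0, -118)/Z(-204, 0) + 16092/(-47552) = (-1/(-304 + 4*(-118)))/((-7*(-204)**2)) + 16092/(-47552) = (-1/(-304 - 472))/((-7*41616)) + 16092*(-1/47552) = -1/(-776)/(-291312) - 4023/11888 = -1*(-1/776)*(-1/291312) - 4023/11888 = (1/776)*(-1/291312) - 4023/11888 = -1/226058112 - 4023/11888 = -56839487279/167961177216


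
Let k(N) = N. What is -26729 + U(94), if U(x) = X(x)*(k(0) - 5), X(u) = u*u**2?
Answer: -4179649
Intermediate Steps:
X(u) = u**3
U(x) = -5*x**3 (U(x) = x**3*(0 - 5) = x**3*(-5) = -5*x**3)
-26729 + U(94) = -26729 - 5*94**3 = -26729 - 5*830584 = -26729 - 4152920 = -4179649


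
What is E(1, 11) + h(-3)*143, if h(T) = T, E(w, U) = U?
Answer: -418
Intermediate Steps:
E(1, 11) + h(-3)*143 = 11 - 3*143 = 11 - 429 = -418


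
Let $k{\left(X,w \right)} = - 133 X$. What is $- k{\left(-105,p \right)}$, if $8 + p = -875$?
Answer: $-13965$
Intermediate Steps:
$p = -883$ ($p = -8 - 875 = -883$)
$- k{\left(-105,p \right)} = - \left(-133\right) \left(-105\right) = \left(-1\right) 13965 = -13965$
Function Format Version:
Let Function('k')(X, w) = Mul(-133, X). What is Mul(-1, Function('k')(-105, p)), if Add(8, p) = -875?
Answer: -13965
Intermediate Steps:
p = -883 (p = Add(-8, -875) = -883)
Mul(-1, Function('k')(-105, p)) = Mul(-1, Mul(-133, -105)) = Mul(-1, 13965) = -13965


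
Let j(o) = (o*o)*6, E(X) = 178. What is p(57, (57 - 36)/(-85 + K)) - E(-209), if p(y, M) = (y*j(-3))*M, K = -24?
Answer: -84040/109 ≈ -771.01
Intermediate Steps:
j(o) = 6*o² (j(o) = o²*6 = 6*o²)
p(y, M) = 54*M*y (p(y, M) = (y*(6*(-3)²))*M = (y*(6*9))*M = (y*54)*M = (54*y)*M = 54*M*y)
p(57, (57 - 36)/(-85 + K)) - E(-209) = 54*((57 - 36)/(-85 - 24))*57 - 1*178 = 54*(21/(-109))*57 - 178 = 54*(21*(-1/109))*57 - 178 = 54*(-21/109)*57 - 178 = -64638/109 - 178 = -84040/109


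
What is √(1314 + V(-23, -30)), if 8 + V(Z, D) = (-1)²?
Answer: √1307 ≈ 36.152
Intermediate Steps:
V(Z, D) = -7 (V(Z, D) = -8 + (-1)² = -8 + 1 = -7)
√(1314 + V(-23, -30)) = √(1314 - 7) = √1307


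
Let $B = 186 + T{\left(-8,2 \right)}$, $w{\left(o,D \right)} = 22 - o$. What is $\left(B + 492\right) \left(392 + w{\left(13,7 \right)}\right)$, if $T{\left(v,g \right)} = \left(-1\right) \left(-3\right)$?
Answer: $273081$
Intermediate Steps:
$T{\left(v,g \right)} = 3$
$B = 189$ ($B = 186 + 3 = 189$)
$\left(B + 492\right) \left(392 + w{\left(13,7 \right)}\right) = \left(189 + 492\right) \left(392 + \left(22 - 13\right)\right) = 681 \left(392 + \left(22 - 13\right)\right) = 681 \left(392 + 9\right) = 681 \cdot 401 = 273081$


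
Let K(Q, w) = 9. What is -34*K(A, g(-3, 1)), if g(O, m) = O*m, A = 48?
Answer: -306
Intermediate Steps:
-34*K(A, g(-3, 1)) = -34*9 = -306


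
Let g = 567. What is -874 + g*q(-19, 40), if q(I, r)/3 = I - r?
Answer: -101233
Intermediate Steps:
q(I, r) = -3*r + 3*I (q(I, r) = 3*(I - r) = -3*r + 3*I)
-874 + g*q(-19, 40) = -874 + 567*(-3*40 + 3*(-19)) = -874 + 567*(-120 - 57) = -874 + 567*(-177) = -874 - 100359 = -101233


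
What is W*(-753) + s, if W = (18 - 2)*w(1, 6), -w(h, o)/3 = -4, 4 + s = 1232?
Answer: -143348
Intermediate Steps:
s = 1228 (s = -4 + 1232 = 1228)
w(h, o) = 12 (w(h, o) = -3*(-4) = 12)
W = 192 (W = (18 - 2)*12 = 16*12 = 192)
W*(-753) + s = 192*(-753) + 1228 = -144576 + 1228 = -143348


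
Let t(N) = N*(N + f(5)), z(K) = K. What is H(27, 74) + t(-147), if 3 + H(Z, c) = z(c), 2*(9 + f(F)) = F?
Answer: 45271/2 ≈ 22636.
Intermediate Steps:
f(F) = -9 + F/2
H(Z, c) = -3 + c
t(N) = N*(-13/2 + N) (t(N) = N*(N + (-9 + (½)*5)) = N*(N + (-9 + 5/2)) = N*(N - 13/2) = N*(-13/2 + N))
H(27, 74) + t(-147) = (-3 + 74) + (½)*(-147)*(-13 + 2*(-147)) = 71 + (½)*(-147)*(-13 - 294) = 71 + (½)*(-147)*(-307) = 71 + 45129/2 = 45271/2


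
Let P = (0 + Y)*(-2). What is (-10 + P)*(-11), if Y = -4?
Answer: 22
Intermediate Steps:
P = 8 (P = (0 - 4)*(-2) = -4*(-2) = 8)
(-10 + P)*(-11) = (-10 + 8)*(-11) = -2*(-11) = 22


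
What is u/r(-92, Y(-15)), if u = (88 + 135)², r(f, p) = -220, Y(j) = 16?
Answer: -49729/220 ≈ -226.04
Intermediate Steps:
u = 49729 (u = 223² = 49729)
u/r(-92, Y(-15)) = 49729/(-220) = 49729*(-1/220) = -49729/220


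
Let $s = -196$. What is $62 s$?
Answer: $-12152$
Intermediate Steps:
$62 s = 62 \left(-196\right) = -12152$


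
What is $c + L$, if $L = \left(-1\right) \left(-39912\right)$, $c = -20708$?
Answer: $19204$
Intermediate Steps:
$L = 39912$
$c + L = -20708 + 39912 = 19204$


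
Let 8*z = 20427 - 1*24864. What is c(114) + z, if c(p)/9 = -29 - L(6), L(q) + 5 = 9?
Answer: -6813/8 ≈ -851.63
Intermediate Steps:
z = -4437/8 (z = (20427 - 1*24864)/8 = (20427 - 24864)/8 = (⅛)*(-4437) = -4437/8 ≈ -554.63)
L(q) = 4 (L(q) = -5 + 9 = 4)
c(p) = -297 (c(p) = 9*(-29 - 1*4) = 9*(-29 - 4) = 9*(-33) = -297)
c(114) + z = -297 - 4437/8 = -6813/8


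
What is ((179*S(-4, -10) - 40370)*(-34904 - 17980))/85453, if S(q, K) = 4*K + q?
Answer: 2551441464/85453 ≈ 29858.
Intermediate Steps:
S(q, K) = q + 4*K
((179*S(-4, -10) - 40370)*(-34904 - 17980))/85453 = ((179*(-4 + 4*(-10)) - 40370)*(-34904 - 17980))/85453 = ((179*(-4 - 40) - 40370)*(-52884))*(1/85453) = ((179*(-44) - 40370)*(-52884))*(1/85453) = ((-7876 - 40370)*(-52884))*(1/85453) = -48246*(-52884)*(1/85453) = 2551441464*(1/85453) = 2551441464/85453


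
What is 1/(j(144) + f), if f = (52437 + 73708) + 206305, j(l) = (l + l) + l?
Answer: 1/332882 ≈ 3.0041e-6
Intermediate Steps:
j(l) = 3*l (j(l) = 2*l + l = 3*l)
f = 332450 (f = 126145 + 206305 = 332450)
1/(j(144) + f) = 1/(3*144 + 332450) = 1/(432 + 332450) = 1/332882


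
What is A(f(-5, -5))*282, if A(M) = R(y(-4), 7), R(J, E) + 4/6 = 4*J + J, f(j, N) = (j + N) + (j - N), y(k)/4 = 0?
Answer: -188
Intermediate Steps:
y(k) = 0 (y(k) = 4*0 = 0)
f(j, N) = 2*j (f(j, N) = (N + j) + (j - N) = 2*j)
R(J, E) = -⅔ + 5*J (R(J, E) = -⅔ + (4*J + J) = -⅔ + 5*J)
A(M) = -⅔ (A(M) = -⅔ + 5*0 = -⅔ + 0 = -⅔)
A(f(-5, -5))*282 = -⅔*282 = -188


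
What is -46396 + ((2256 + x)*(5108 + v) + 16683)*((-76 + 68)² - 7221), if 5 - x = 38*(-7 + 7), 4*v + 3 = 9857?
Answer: -245282570965/2 ≈ -1.2264e+11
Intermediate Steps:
v = 4927/2 (v = -¾ + (¼)*9857 = -¾ + 9857/4 = 4927/2 ≈ 2463.5)
x = 5 (x = 5 - 38*(-7 + 7) = 5 - 38*0 = 5 - 1*0 = 5 + 0 = 5)
-46396 + ((2256 + x)*(5108 + v) + 16683)*((-76 + 68)² - 7221) = -46396 + ((2256 + 5)*(5108 + 4927/2) + 16683)*((-76 + 68)² - 7221) = -46396 + (2261*(15143/2) + 16683)*((-8)² - 7221) = -46396 + (34238323/2 + 16683)*(64 - 7221) = -46396 + (34271689/2)*(-7157) = -46396 - 245282478173/2 = -245282570965/2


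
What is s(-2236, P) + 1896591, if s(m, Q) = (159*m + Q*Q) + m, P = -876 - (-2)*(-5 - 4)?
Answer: 2338067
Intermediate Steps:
P = -894 (P = -876 - (-2)*(-9) = -876 - 1*18 = -876 - 18 = -894)
s(m, Q) = Q**2 + 160*m (s(m, Q) = (159*m + Q**2) + m = (Q**2 + 159*m) + m = Q**2 + 160*m)
s(-2236, P) + 1896591 = ((-894)**2 + 160*(-2236)) + 1896591 = (799236 - 357760) + 1896591 = 441476 + 1896591 = 2338067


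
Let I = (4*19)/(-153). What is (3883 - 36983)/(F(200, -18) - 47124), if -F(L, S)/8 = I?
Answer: 1266075/1802341 ≈ 0.70246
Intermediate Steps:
I = -76/153 (I = 76*(-1/153) = -76/153 ≈ -0.49673)
F(L, S) = 608/153 (F(L, S) = -8*(-76/153) = 608/153)
(3883 - 36983)/(F(200, -18) - 47124) = (3883 - 36983)/(608/153 - 47124) = -33100/(-7209364/153) = -33100*(-153/7209364) = 1266075/1802341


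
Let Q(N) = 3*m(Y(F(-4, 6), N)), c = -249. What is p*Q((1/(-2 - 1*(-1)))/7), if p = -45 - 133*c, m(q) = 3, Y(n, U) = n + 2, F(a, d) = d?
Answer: 297648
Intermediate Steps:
Y(n, U) = 2 + n
p = 33072 (p = -45 - 133*(-249) = -45 + 33117 = 33072)
Q(N) = 9 (Q(N) = 3*3 = 9)
p*Q((1/(-2 - 1*(-1)))/7) = 33072*9 = 297648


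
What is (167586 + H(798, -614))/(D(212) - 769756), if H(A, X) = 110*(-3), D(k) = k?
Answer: -20907/96193 ≈ -0.21734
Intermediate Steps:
H(A, X) = -330
(167586 + H(798, -614))/(D(212) - 769756) = (167586 - 330)/(212 - 769756) = 167256/(-769544) = 167256*(-1/769544) = -20907/96193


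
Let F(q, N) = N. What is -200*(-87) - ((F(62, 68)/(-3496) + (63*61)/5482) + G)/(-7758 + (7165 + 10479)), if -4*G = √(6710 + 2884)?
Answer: 206044167382403/11841618862 + 3*√1066/39544 ≈ 17400.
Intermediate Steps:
G = -3*√1066/4 (G = -√(6710 + 2884)/4 = -3*√1066/4 ≈ -24.487)
-200*(-87) - ((F(62, 68)/(-3496) + (63*61)/5482) + G)/(-7758 + (7165 + 10479)) = -200*(-87) - ((68/(-3496) + (63*61)/5482) - 3*√1066/4)/(-7758 + (7165 + 10479)) = 17400 - ((68*(-1/3496) + 3843*(1/5482)) - 3*√1066/4)/(-7758 + 17644) = 17400 - ((-17/874 + 3843/5482) - 3*√1066/4)/9886 = 17400 - (816397/1197817 - 3*√1066/4)/9886 = 17400 - (816397/11841618862 - 3*√1066/39544) = 17400 + (-816397/11841618862 + 3*√1066/39544) = 206044167382403/11841618862 + 3*√1066/39544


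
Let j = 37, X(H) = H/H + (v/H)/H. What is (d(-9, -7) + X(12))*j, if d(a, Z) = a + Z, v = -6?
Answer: -13357/24 ≈ -556.54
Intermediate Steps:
d(a, Z) = Z + a
X(H) = 1 - 6/H² (X(H) = H/H + (-6/H)/H = 1 - 6/H²)
(d(-9, -7) + X(12))*j = ((-7 - 9) + (1 - 6/12²))*37 = (-16 + (1 - 6*1/144))*37 = (-16 + (1 - 1/24))*37 = (-16 + 23/24)*37 = -361/24*37 = -13357/24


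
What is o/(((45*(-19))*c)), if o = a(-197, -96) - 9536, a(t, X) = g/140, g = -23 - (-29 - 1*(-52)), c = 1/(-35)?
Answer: -667543/1710 ≈ -390.38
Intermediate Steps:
c = -1/35 ≈ -0.028571
g = -46 (g = -23 - (-29 + 52) = -23 - 1*23 = -23 - 23 = -46)
a(t, X) = -23/70 (a(t, X) = -46/140 = -46*1/140 = -23/70)
o = -667543/70 (o = -23/70 - 9536 = -667543/70 ≈ -9536.3)
o/(((45*(-19))*c)) = -667543/(70*((45*(-19))*(-1/35))) = -667543/(70*((-855*(-1/35)))) = -667543/(70*171/7) = -667543/70*7/171 = -667543/1710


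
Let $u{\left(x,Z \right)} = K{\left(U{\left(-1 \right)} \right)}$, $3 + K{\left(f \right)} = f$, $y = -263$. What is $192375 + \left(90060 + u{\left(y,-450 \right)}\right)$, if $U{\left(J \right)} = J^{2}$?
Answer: $282433$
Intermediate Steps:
$K{\left(f \right)} = -3 + f$
$u{\left(x,Z \right)} = -2$ ($u{\left(x,Z \right)} = -3 + \left(-1\right)^{2} = -3 + 1 = -2$)
$192375 + \left(90060 + u{\left(y,-450 \right)}\right) = 192375 + \left(90060 - 2\right) = 192375 + 90058 = 282433$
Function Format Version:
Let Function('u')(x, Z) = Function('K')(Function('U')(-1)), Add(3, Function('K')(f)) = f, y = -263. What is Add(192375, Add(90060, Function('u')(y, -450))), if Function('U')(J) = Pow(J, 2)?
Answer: 282433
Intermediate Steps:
Function('K')(f) = Add(-3, f)
Function('u')(x, Z) = -2 (Function('u')(x, Z) = Add(-3, Pow(-1, 2)) = Add(-3, 1) = -2)
Add(192375, Add(90060, Function('u')(y, -450))) = Add(192375, Add(90060, -2)) = Add(192375, 90058) = 282433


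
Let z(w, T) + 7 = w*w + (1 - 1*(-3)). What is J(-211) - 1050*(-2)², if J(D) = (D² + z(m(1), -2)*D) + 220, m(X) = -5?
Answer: 35899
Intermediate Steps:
z(w, T) = -3 + w² (z(w, T) = -7 + (w*w + (1 - 1*(-3))) = -7 + (w² + (1 + 3)) = -7 + (w² + 4) = -7 + (4 + w²) = -3 + w²)
J(D) = 220 + D² + 22*D (J(D) = (D² + (-3 + (-5)²)*D) + 220 = (D² + (-3 + 25)*D) + 220 = (D² + 22*D) + 220 = 220 + D² + 22*D)
J(-211) - 1050*(-2)² = (220 + (-211)² + 22*(-211)) - 1050*(-2)² = (220 + 44521 - 4642) - 1050*4 = 40099 - 4200 = 35899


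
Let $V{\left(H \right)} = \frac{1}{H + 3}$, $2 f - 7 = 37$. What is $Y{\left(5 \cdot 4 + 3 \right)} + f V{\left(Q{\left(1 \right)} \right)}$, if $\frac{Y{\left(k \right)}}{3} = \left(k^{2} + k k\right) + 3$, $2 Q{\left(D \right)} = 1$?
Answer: $\frac{22325}{7} \approx 3189.3$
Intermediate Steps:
$f = 22$ ($f = \frac{7}{2} + \frac{1}{2} \cdot 37 = \frac{7}{2} + \frac{37}{2} = 22$)
$Q{\left(D \right)} = \frac{1}{2}$ ($Q{\left(D \right)} = \frac{1}{2} \cdot 1 = \frac{1}{2}$)
$V{\left(H \right)} = \frac{1}{3 + H}$
$Y{\left(k \right)} = 9 + 6 k^{2}$ ($Y{\left(k \right)} = 3 \left(\left(k^{2} + k k\right) + 3\right) = 3 \left(\left(k^{2} + k^{2}\right) + 3\right) = 3 \left(2 k^{2} + 3\right) = 3 \left(3 + 2 k^{2}\right) = 9 + 6 k^{2}$)
$Y{\left(5 \cdot 4 + 3 \right)} + f V{\left(Q{\left(1 \right)} \right)} = \left(9 + 6 \left(5 \cdot 4 + 3\right)^{2}\right) + \frac{22}{3 + \frac{1}{2}} = \left(9 + 6 \left(20 + 3\right)^{2}\right) + \frac{22}{\frac{7}{2}} = \left(9 + 6 \cdot 23^{2}\right) + 22 \cdot \frac{2}{7} = \left(9 + 6 \cdot 529\right) + \frac{44}{7} = \left(9 + 3174\right) + \frac{44}{7} = 3183 + \frac{44}{7} = \frac{22325}{7}$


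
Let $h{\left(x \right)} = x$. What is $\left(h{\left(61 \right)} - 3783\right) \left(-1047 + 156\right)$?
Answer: $3316302$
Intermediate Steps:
$\left(h{\left(61 \right)} - 3783\right) \left(-1047 + 156\right) = \left(61 - 3783\right) \left(-1047 + 156\right) = \left(-3722\right) \left(-891\right) = 3316302$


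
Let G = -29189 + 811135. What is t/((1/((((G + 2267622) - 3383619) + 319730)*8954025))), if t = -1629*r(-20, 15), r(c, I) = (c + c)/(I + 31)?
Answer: -4177752688174500/23 ≈ -1.8164e+14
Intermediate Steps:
G = 781946
r(c, I) = 2*c/(31 + I) (r(c, I) = (2*c)/(31 + I) = 2*c/(31 + I))
t = 32580/23 (t = -3258*(-20)/(31 + 15) = -3258*(-20)/46 = -1629*(-20/23) = 32580/23 ≈ 1416.5)
t/((1/((((G + 2267622) - 3383619) + 319730)*8954025))) = 32580/(23*((1/((((781946 + 2267622) - 3383619) + 319730)*8954025)))) = 32580/(23*(((1/8954025)/((3049568 - 3383619) + 319730)))) = 32580/(23*(((1/8954025)/(-334051 + 319730)))) = 32580/(23*(((1/8954025)/(-14321)))) = 32580/(23*((-1/14321*1/8954025))) = 32580/(23*(-1/128230592025)) = (32580/23)*(-128230592025) = -4177752688174500/23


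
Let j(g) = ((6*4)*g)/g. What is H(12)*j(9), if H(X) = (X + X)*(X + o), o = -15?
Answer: -1728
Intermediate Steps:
j(g) = 24 (j(g) = (24*g)/g = 24)
H(X) = 2*X*(-15 + X) (H(X) = (X + X)*(X - 15) = (2*X)*(-15 + X) = 2*X*(-15 + X))
H(12)*j(9) = (2*12*(-15 + 12))*24 = (2*12*(-3))*24 = -72*24 = -1728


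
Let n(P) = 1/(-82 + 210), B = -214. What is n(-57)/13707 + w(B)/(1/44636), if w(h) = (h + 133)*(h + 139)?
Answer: 475755626995201/1754496 ≈ 2.7116e+8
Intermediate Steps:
w(h) = (133 + h)*(139 + h)
n(P) = 1/128
n(-57)/13707 + w(B)/(1/44636) = (1/128)/13707 + (18487 + (-214)**2 + 272*(-214))/(1/44636) = (1/128)*(1/13707) + (18487 + 45796 - 58208)/(1/44636) = 1/1754496 + 6075*44636 = 1/1754496 + 271163700 = 475755626995201/1754496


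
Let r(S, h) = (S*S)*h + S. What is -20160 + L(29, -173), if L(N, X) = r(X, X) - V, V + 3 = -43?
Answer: -5198004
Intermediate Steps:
r(S, h) = S + h*S² (r(S, h) = S²*h + S = h*S² + S = S + h*S²)
V = -46 (V = -3 - 43 = -46)
L(N, X) = 46 + X*(1 + X²) (L(N, X) = X*(1 + X*X) - 1*(-46) = X*(1 + X²) + 46 = 46 + X*(1 + X²))
-20160 + L(29, -173) = -20160 + (46 - 173 + (-173)³) = -20160 + (46 - 173 - 5177717) = -20160 - 5177844 = -5198004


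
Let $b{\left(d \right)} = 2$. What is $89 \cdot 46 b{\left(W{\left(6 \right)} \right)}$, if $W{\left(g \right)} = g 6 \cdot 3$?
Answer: $8188$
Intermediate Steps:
$W{\left(g \right)} = 18 g$ ($W{\left(g \right)} = 6 g 3 = 18 g$)
$89 \cdot 46 b{\left(W{\left(6 \right)} \right)} = 89 \cdot 46 \cdot 2 = 4094 \cdot 2 = 8188$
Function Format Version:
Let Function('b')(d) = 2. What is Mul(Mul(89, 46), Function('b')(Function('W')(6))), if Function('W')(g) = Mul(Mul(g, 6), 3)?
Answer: 8188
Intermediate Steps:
Function('W')(g) = Mul(18, g) (Function('W')(g) = Mul(Mul(6, g), 3) = Mul(18, g))
Mul(Mul(89, 46), Function('b')(Function('W')(6))) = Mul(Mul(89, 46), 2) = Mul(4094, 2) = 8188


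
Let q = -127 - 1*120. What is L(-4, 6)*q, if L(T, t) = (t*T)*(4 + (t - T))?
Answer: 82992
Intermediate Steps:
q = -247 (q = -127 - 120 = -247)
L(T, t) = T*t*(4 + t - T) (L(T, t) = (T*t)*(4 + t - T) = T*t*(4 + t - T))
L(-4, 6)*q = -4*6*(4 + 6 - 1*(-4))*(-247) = -4*6*(4 + 6 + 4)*(-247) = -4*6*14*(-247) = -336*(-247) = 82992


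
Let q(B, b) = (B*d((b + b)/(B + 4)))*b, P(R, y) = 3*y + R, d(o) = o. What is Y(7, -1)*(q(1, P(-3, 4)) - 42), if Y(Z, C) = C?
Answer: 48/5 ≈ 9.6000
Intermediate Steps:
P(R, y) = R + 3*y
q(B, b) = 2*B*b²/(4 + B) (q(B, b) = (B*((b + b)/(B + 4)))*b = (B*((2*b)/(4 + B)))*b = (B*(2*b/(4 + B)))*b = (2*B*b/(4 + B))*b = 2*B*b²/(4 + B))
Y(7, -1)*(q(1, P(-3, 4)) - 42) = -(2*1*(-3 + 3*4)²/(4 + 1) - 42) = -(2*1*(-3 + 12)²/5 - 42) = -(2*1*9²*(⅕) - 42) = -(2*1*81*(⅕) - 42) = -(162/5 - 42) = -1*(-48/5) = 48/5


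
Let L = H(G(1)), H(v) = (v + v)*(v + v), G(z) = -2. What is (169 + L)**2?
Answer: 34225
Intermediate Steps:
H(v) = 4*v**2 (H(v) = (2*v)*(2*v) = 4*v**2)
L = 16 (L = 4*(-2)**2 = 4*4 = 16)
(169 + L)**2 = (169 + 16)**2 = 185**2 = 34225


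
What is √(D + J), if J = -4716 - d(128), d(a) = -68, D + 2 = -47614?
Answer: 2*I*√13066 ≈ 228.61*I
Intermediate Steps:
D = -47616 (D = -2 - 47614 = -47616)
J = -4648 (J = -4716 - 1*(-68) = -4716 + 68 = -4648)
√(D + J) = √(-47616 - 4648) = √(-52264) = 2*I*√13066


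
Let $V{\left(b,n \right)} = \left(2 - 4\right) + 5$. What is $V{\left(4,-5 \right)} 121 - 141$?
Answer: $222$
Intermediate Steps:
$V{\left(b,n \right)} = 3$ ($V{\left(b,n \right)} = -2 + 5 = 3$)
$V{\left(4,-5 \right)} 121 - 141 = 3 \cdot 121 - 141 = 363 - 141 = 222$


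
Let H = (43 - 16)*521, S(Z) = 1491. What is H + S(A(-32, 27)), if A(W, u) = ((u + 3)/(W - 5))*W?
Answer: 15558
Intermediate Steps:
A(W, u) = W*(3 + u)/(-5 + W) (A(W, u) = ((3 + u)/(-5 + W))*W = W*(3 + u)/(-5 + W))
H = 14067 (H = 27*521 = 14067)
H + S(A(-32, 27)) = 14067 + 1491 = 15558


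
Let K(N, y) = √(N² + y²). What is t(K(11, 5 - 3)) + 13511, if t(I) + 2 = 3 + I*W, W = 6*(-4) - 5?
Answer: 13512 - 145*√5 ≈ 13188.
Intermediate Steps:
W = -29 (W = -24 - 5 = -29)
t(I) = 1 - 29*I (t(I) = -2 + (3 + I*(-29)) = -2 + (3 - 29*I) = 1 - 29*I)
t(K(11, 5 - 3)) + 13511 = (1 - 29*√(11² + (5 - 3)²)) + 13511 = (1 - 29*√(121 + 2²)) + 13511 = (1 - 29*√(121 + 4)) + 13511 = (1 - 145*√5) + 13511 = 13512 - 145*√5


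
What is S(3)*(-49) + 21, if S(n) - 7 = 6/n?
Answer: -420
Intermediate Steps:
S(n) = 7 + 6/n
S(3)*(-49) + 21 = (7 + 6/3)*(-49) + 21 = (7 + 6*(⅓))*(-49) + 21 = (7 + 2)*(-49) + 21 = 9*(-49) + 21 = -441 + 21 = -420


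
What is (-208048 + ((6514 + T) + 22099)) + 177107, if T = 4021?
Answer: 1693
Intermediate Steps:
(-208048 + ((6514 + T) + 22099)) + 177107 = (-208048 + ((6514 + 4021) + 22099)) + 177107 = (-208048 + (10535 + 22099)) + 177107 = (-208048 + 32634) + 177107 = -175414 + 177107 = 1693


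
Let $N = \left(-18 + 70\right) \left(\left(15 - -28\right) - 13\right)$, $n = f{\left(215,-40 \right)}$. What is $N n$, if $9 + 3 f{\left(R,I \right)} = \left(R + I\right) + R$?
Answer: $198120$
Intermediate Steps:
$f{\left(R,I \right)} = -3 + \frac{I}{3} + \frac{2 R}{3}$ ($f{\left(R,I \right)} = -3 + \frac{\left(R + I\right) + R}{3} = -3 + \frac{\left(I + R\right) + R}{3} = -3 + \frac{I + 2 R}{3} = -3 + \left(\frac{I}{3} + \frac{2 R}{3}\right) = -3 + \frac{I}{3} + \frac{2 R}{3}$)
$n = 127$ ($n = -3 + \frac{1}{3} \left(-40\right) + \frac{2}{3} \cdot 215 = -3 - \frac{40}{3} + \frac{430}{3} = 127$)
$N = 1560$ ($N = 52 \left(\left(15 + 28\right) - 13\right) = 52 \left(43 - 13\right) = 52 \cdot 30 = 1560$)
$N n = 1560 \cdot 127 = 198120$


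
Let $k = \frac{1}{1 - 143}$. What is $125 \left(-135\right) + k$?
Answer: $- \frac{2396251}{142} \approx -16875.0$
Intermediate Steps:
$k = - \frac{1}{142}$ ($k = \frac{1}{-142} = - \frac{1}{142} \approx -0.0070423$)
$125 \left(-135\right) + k = 125 \left(-135\right) - \frac{1}{142} = -16875 - \frac{1}{142} = - \frac{2396251}{142}$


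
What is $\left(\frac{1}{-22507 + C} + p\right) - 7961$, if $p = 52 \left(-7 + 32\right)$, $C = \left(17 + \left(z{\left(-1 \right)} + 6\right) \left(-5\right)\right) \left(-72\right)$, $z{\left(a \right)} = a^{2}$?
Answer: $- \frac{141286472}{21211} \approx -6661.0$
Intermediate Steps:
$C = 1296$ ($C = \left(17 + \left(\left(-1\right)^{2} + 6\right) \left(-5\right)\right) \left(-72\right) = \left(17 + \left(1 + 6\right) \left(-5\right)\right) \left(-72\right) = \left(17 + 7 \left(-5\right)\right) \left(-72\right) = \left(17 - 35\right) \left(-72\right) = \left(-18\right) \left(-72\right) = 1296$)
$p = 1300$ ($p = 52 \cdot 25 = 1300$)
$\left(\frac{1}{-22507 + C} + p\right) - 7961 = \left(\frac{1}{-22507 + 1296} + 1300\right) - 7961 = \left(\frac{1}{-21211} + 1300\right) - 7961 = \left(- \frac{1}{21211} + 1300\right) - 7961 = \frac{27574299}{21211} - 7961 = - \frac{141286472}{21211}$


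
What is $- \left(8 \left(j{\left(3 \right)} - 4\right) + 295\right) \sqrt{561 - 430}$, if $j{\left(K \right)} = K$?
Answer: $- 287 \sqrt{131} \approx -3284.9$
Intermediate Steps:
$- \left(8 \left(j{\left(3 \right)} - 4\right) + 295\right) \sqrt{561 - 430} = - \left(8 \left(3 - 4\right) + 295\right) \sqrt{561 - 430} = - \left(8 \left(-1\right) + 295\right) \sqrt{131} = - \left(-8 + 295\right) \sqrt{131} = - 287 \sqrt{131}$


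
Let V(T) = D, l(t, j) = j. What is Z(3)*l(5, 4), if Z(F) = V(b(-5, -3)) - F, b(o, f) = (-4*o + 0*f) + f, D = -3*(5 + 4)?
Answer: -120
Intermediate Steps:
D = -27 (D = -3*9 = -27)
b(o, f) = f - 4*o (b(o, f) = (-4*o + 0) + f = -4*o + f = f - 4*o)
V(T) = -27
Z(F) = -27 - F
Z(3)*l(5, 4) = (-27 - 1*3)*4 = (-27 - 3)*4 = -30*4 = -120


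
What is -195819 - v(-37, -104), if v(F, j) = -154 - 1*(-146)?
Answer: -195811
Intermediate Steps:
v(F, j) = -8 (v(F, j) = -154 + 146 = -8)
-195819 - v(-37, -104) = -195819 - 1*(-8) = -195819 + 8 = -195811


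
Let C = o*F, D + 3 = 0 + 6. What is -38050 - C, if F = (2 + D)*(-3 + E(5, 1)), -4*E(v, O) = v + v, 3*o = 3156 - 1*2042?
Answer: -83515/3 ≈ -27838.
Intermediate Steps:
o = 1114/3 (o = (3156 - 1*2042)/3 = (3156 - 2042)/3 = (1/3)*1114 = 1114/3 ≈ 371.33)
D = 3 (D = -3 + (0 + 6) = -3 + 6 = 3)
E(v, O) = -v/2 (E(v, O) = -(v + v)/4 = -v/2)
F = -55/2 (F = (2 + 3)*(-3 - 1/2*5) = 5*(-3 - 5/2) = 5*(-11/2) = -55/2 ≈ -27.500)
C = -30635/3 (C = (1114/3)*(-55/2) = -30635/3 ≈ -10212.)
-38050 - C = -38050 - 1*(-30635/3) = -38050 + 30635/3 = -83515/3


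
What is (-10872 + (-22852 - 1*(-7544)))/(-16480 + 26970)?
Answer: -2618/1049 ≈ -2.4957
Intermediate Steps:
(-10872 + (-22852 - 1*(-7544)))/(-16480 + 26970) = (-10872 + (-22852 + 7544))/10490 = (-10872 - 15308)*(1/10490) = -26180*1/10490 = -2618/1049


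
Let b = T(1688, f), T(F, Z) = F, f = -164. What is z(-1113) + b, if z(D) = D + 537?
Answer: 1112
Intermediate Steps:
z(D) = 537 + D
b = 1688
z(-1113) + b = (537 - 1113) + 1688 = -576 + 1688 = 1112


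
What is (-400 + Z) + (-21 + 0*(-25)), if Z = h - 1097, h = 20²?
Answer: -1118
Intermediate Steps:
h = 400
Z = -697 (Z = 400 - 1097 = -697)
(-400 + Z) + (-21 + 0*(-25)) = (-400 - 697) + (-21 + 0*(-25)) = -1097 + (-21 + 0) = -1097 - 21 = -1118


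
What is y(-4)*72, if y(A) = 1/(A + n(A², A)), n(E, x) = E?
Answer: 6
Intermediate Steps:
y(A) = 1/(A + A²)
y(-4)*72 = (1/((-4)*(1 - 4)))*72 = -¼/(-3)*72 = -¼*(-⅓)*72 = (1/12)*72 = 6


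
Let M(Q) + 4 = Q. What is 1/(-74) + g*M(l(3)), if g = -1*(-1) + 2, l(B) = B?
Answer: -223/74 ≈ -3.0135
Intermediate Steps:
g = 3 (g = 1 + 2 = 3)
M(Q) = -4 + Q
1/(-74) + g*M(l(3)) = 1/(-74) + 3*(-4 + 3) = -1/74 + 3*(-1) = -1/74 - 3 = -223/74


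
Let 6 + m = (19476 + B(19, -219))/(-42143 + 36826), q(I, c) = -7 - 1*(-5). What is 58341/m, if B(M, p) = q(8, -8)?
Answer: -23861469/3952 ≈ -6037.8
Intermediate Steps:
q(I, c) = -2 (q(I, c) = -7 + 5 = -2)
B(M, p) = -2
m = -3952/409 (m = -6 + (19476 - 2)/(-42143 + 36826) = -6 + 19474/(-5317) = -6 + 19474*(-1/5317) = -6 - 1498/409 = -3952/409 ≈ -9.6626)
58341/m = 58341/(-3952/409) = 58341*(-409/3952) = -23861469/3952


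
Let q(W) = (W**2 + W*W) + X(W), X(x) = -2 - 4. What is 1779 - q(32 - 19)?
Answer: 1447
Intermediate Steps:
X(x) = -6
q(W) = -6 + 2*W**2 (q(W) = (W**2 + W*W) - 6 = (W**2 + W**2) - 6 = 2*W**2 - 6 = -6 + 2*W**2)
1779 - q(32 - 19) = 1779 - (-6 + 2*(32 - 19)**2) = 1779 - (-6 + 2*13**2) = 1779 - (-6 + 2*169) = 1779 - (-6 + 338) = 1779 - 1*332 = 1779 - 332 = 1447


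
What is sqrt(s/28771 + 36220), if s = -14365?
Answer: 3*sqrt(3331270230845)/28771 ≈ 190.31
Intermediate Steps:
sqrt(s/28771 + 36220) = sqrt(-14365/28771 + 36220) = sqrt(1042071255/28771) = 3*sqrt(3331270230845)/28771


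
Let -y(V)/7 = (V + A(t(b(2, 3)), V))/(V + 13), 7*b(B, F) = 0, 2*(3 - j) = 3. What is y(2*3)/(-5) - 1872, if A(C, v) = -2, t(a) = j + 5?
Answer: -177812/95 ≈ -1871.7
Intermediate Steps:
j = 3/2 (j = 3 - ½*3 = 3 - 3/2 = 3/2 ≈ 1.5000)
b(B, F) = 0 (b(B, F) = (⅐)*0 = 0)
t(a) = 13/2 (t(a) = 3/2 + 5 = 13/2)
y(V) = -7*(-2 + V)/(13 + V) (y(V) = -7*(V - 2)/(V + 13) = -7*(-2 + V)/(13 + V))
y(2*3)/(-5) - 1872 = (7*(2 - 2*3)/(13 + 2*3))/(-5) - 1872 = -7*(2 - 1*6)/(5*(13 + 6)) - 1872 = -7*(2 - 6)/(5*19) - 1872 = -7*(-4)/(5*19) - 1872 = -⅕*(-28/19) - 1872 = 28/95 - 1872 = -177812/95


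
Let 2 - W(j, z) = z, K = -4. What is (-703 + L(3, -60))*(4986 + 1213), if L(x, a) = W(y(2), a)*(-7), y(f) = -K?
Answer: -7048263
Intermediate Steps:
y(f) = 4 (y(f) = -1*(-4) = 4)
W(j, z) = 2 - z
L(x, a) = -14 + 7*a (L(x, a) = (2 - a)*(-7) = -14 + 7*a)
(-703 + L(3, -60))*(4986 + 1213) = (-703 + (-14 + 7*(-60)))*(4986 + 1213) = (-703 + (-14 - 420))*6199 = (-703 - 434)*6199 = -1137*6199 = -7048263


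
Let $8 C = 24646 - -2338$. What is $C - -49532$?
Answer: $52905$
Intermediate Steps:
$C = 3373$ ($C = \frac{24646 - -2338}{8} = \frac{24646 + 2338}{8} = \frac{1}{8} \cdot 26984 = 3373$)
$C - -49532 = 3373 - -49532 = 3373 + 49532 = 52905$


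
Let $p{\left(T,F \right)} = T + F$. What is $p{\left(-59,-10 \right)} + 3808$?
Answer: $3739$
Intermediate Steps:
$p{\left(T,F \right)} = F + T$
$p{\left(-59,-10 \right)} + 3808 = \left(-10 - 59\right) + 3808 = -69 + 3808 = 3739$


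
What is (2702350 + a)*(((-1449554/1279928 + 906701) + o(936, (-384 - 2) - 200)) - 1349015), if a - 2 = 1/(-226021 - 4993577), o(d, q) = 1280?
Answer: -3981142335308000803720735/3340354814472 ≈ -1.1918e+12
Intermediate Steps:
a = 10439195/5219598 (a = 2 + 1/(-226021 - 4993577) = 2 + 1/(-5219598) = 2 - 1/5219598 = 10439195/5219598 ≈ 2.0000)
(2702350 + a)*(((-1449554/1279928 + 906701) + o(936, (-384 - 2) - 200)) - 1349015) = (2702350 + 10439195/5219598)*(((-1449554/1279928 + 906701) + 1280) - 1349015) = 14105191094495*(((-1449554*1/1279928 + 906701) + 1280) - 1349015)/5219598 = 14105191094495*(((-724777/639964 + 906701) + 1280) - 1349015)/5219598 = 14105191094495*((580255273987/639964 + 1280) - 1349015)/5219598 = 14105191094495*(581074427907/639964 - 1349015)/5219598 = (14105191094495/5219598)*(-282246607553/639964) = -3981142335308000803720735/3340354814472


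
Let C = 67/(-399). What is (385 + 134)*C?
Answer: -11591/133 ≈ -87.150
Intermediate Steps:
C = -67/399 (C = 67*(-1/399) = -67/399 ≈ -0.16792)
(385 + 134)*C = (385 + 134)*(-67/399) = 519*(-67/399) = -11591/133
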